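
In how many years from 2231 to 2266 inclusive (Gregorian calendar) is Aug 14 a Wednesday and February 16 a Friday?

Check each year's weekday for Aug 14 and February 16:
  2231: Sun/Wed  2232: Tue/Thu  2233: Wed/Sat  2234: Thu/Sun  2235: Fri/Mon  2236: Sun/Tue  2237: Mon/Thu  2238: Tue/Fri  2239: Wed/Sat  2240: Fri/Sun  2241: Sat/Tue  2242: Sun/Wed  2243: Mon/Thu  2244: Wed/Fri ✓  …(8 more)…  2253: Sun/Wed  2254: Mon/Thu  2255: Tue/Fri  2256: Thu/Sat  2257: Fri/Mon  2258: Sat/Tue  2259: Sun/Wed  2260: Tue/Thu  2261: Wed/Sat  2262: Thu/Sun  2263: Fri/Mon  2264: Sun/Tue  2265: Mon/Thu  2266: Tue/Fri
Both conditions hold in: 2244 — 1.

1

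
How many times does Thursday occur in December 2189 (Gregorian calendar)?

December 2189 has 31 days and begins on Tuesday.
The first Thursday is December 3.
Thursdays fall on 3, 10, 17, 24, 31 — that's 5.

5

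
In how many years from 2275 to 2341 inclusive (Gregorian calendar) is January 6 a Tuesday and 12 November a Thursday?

6

Check each year's weekday for January 6 and 12 November:
  2275: Wed/Fri  2276: Thu/Sun  2277: Sat/Mon  2278: Sun/Tue  2279: Mon/Wed  2280: Tue/Fri  2281: Thu/Sat  2282: Fri/Sun  2283: Sat/Mon  2284: Sun/Wed  2285: Tue/Thu ✓  2286: Wed/Fri  2287: Thu/Sat  2288: Fri/Mon  …(39 more)…  2328: Fri/Mon  2329: Sun/Tue  2330: Mon/Wed  2331: Tue/Thu ✓  2332: Wed/Sat  2333: Fri/Sun  2334: Sat/Mon  2335: Sun/Tue  2336: Mon/Thu  2337: Wed/Fri  2338: Thu/Sat  2339: Fri/Sun  2340: Sat/Tue  2341: Mon/Wed
Both conditions hold in: 2285, 2291, 2303, 2314, 2325, 2331 — 6.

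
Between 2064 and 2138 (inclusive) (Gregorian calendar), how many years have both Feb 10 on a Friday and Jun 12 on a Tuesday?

4

Check each year's weekday for Feb 10 and Jun 12:
  2064: Sun/Thu  2065: Tue/Fri  2066: Wed/Sat  2067: Thu/Sun  2068: Fri/Tue ✓  2069: Sun/Wed  2070: Mon/Thu  2071: Tue/Fri  2072: Wed/Sun  2073: Fri/Mon  2074: Sat/Tue  2075: Sun/Wed  2076: Mon/Fri  2077: Wed/Sat  …(47 more)…  2125: Sat/Tue  2126: Sun/Wed  2127: Mon/Thu  2128: Tue/Sat  2129: Thu/Sun  2130: Fri/Mon  2131: Sat/Tue  2132: Sun/Thu  2133: Tue/Fri  2134: Wed/Sat  2135: Thu/Sun  2136: Fri/Tue ✓  2137: Sun/Wed  2138: Mon/Thu
Both conditions hold in: 2068, 2096, 2108, 2136 — 4.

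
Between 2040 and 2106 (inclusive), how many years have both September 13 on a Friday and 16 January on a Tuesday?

Check each year's weekday for September 13 and 16 January:
  2040: Thu/Mon  2041: Fri/Wed  2042: Sat/Thu  2043: Sun/Fri  2044: Tue/Sat  2045: Wed/Mon  2046: Thu/Tue  2047: Fri/Wed  2048: Sun/Thu  2049: Mon/Sat  2050: Tue/Sun  2051: Wed/Mon  2052: Fri/Tue ✓  2053: Sat/Thu  …(39 more)…  2093: Sun/Fri  2094: Mon/Sat  2095: Tue/Sun  2096: Thu/Mon  2097: Fri/Wed  2098: Sat/Thu  2099: Sun/Fri  2100: Mon/Sat  2101: Tue/Sun  2102: Wed/Mon  2103: Thu/Tue  2104: Sat/Wed  2105: Sun/Fri  2106: Mon/Sat
Both conditions hold in: 2052, 2080 — 2.

2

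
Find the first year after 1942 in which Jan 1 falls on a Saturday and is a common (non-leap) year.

Jan 1 advances by 2 weekdays after a leap year and by 1 after a common year.
1942: Jan 1 is Thursday.
1943: Friday
1944: Saturday (leap)
1945: Monday
1946: Tuesday
1947: Wednesday
1948: Thursday (leap)
1949: Saturday
1949 begins on a Saturday and is a common year.

1949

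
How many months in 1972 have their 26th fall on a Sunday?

Check the 26th of each month of 1972: Jan 26: Wed, Feb 26: Sat, Mar 26: Sun, Apr 26: Wed, May 26: Fri, Jun 26: Mon, Jul 26: Wed, Aug 26: Sat, Sep 26: Tue, Oct 26: Thu, Nov 26: Sun, Dec 26: Tue.
Sunday occurs in March, November — 2 months.

2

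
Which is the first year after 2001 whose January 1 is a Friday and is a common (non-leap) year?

2010

Jan 1 advances by 2 weekdays after a leap year and by 1 after a common year.
2001: Jan 1 is Monday.
2002: Tuesday
2003: Wednesday
2004: Thursday (leap)
2005: Saturday
2006: Sunday
2007: Monday
2008: Tuesday (leap)
2009: Thursday
2010: Friday
2010 begins on a Friday and is a common year.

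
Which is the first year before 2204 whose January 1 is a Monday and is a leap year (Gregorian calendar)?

2176

Jan 1 advances by 2 weekdays after a leap year and by 1 after a common year.
2204: Jan 1 is Sunday (leap).
2203: Saturday
2202: Friday
2201: Thursday
2200: Wednesday
2199: Tuesday
2198: Monday
2197: Sunday
2196: Friday (leap)
2195: Thursday
2194: Wednesday
2193: Tuesday
2192: Sunday (leap)
2191: Saturday
2190: Friday
2189: Thursday
2188: Tuesday (leap)
2187: Monday
2186: Sunday
2185: Saturday
2184: Thursday (leap)
2183: Wednesday
2182: Tuesday
2181: Monday
2180: Saturday (leap)
2179: Friday
2178: Thursday
2177: Wednesday
2176: Monday (leap)
2176 begins on a Monday and is a leap year.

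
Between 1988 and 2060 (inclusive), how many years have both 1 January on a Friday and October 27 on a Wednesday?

8

Check each year's weekday for 1 January and October 27:
  1988: Fri/Thu  1989: Sun/Fri  1990: Mon/Sat  1991: Tue/Sun  1992: Wed/Tue  1993: Fri/Wed ✓  1994: Sat/Thu  1995: Sun/Fri  1996: Mon/Sun  1997: Wed/Mon  1998: Thu/Tue  1999: Fri/Wed ✓  2000: Sat/Fri  2001: Mon/Sat  …(45 more)…  2047: Tue/Sun  2048: Wed/Tue  2049: Fri/Wed ✓  2050: Sat/Thu  2051: Sun/Fri  2052: Mon/Sun  2053: Wed/Mon  2054: Thu/Tue  2055: Fri/Wed ✓  2056: Sat/Fri  2057: Mon/Sat  2058: Tue/Sun  2059: Wed/Mon  2060: Thu/Wed
Both conditions hold in: 1993, 1999, 2010, 2021, 2027, 2038, 2049, 2055 — 8.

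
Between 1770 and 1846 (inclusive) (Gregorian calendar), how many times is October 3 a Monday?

11

Track October 3's weekday year by year (advancing +1, or +2 across a Feb 29):
  1770: Wed  1771: Thu (+1)  1772: Sat (+2)  1773: Sun (+1)  1774: Mon (+1) ✓
  1775: Tue (+1)  1776: Thu (+2)  1777: Fri (+1)  1778: Sat (+1)  1779: Sun (+1)
  1780: Tue (+2)  1781: Wed (+1)  1782: Thu (+1)  1783: Fri (+1)  … (49 more years) …
  1833: Thu (+1)  1834: Fri (+1)  1835: Sat (+1)  1836: Mon (+2) ✓  1837: Tue (+1)
  1838: Wed (+1)  1839: Thu (+1)  1840: Sat (+2)  1841: Sun (+1)  1842: Mon (+1) ✓
  1843: Tue (+1)  1844: Thu (+2)  1845: Fri (+1)  1846: Sat (+1)
Monday years: 1774, 1785, 1791, 1796, 1803, 1808, 1814, 1825, 1831, 1836, 1842 — 11 in total.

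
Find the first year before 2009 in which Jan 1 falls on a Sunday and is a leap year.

Jan 1 advances by 2 weekdays after a leap year and by 1 after a common year.
2009: Jan 1 is Thursday.
2008: Tuesday (leap)
2007: Monday
2006: Sunday
2005: Saturday
2004: Thursday (leap)
2003: Wednesday
2002: Tuesday
2001: Monday
2000: Saturday (leap)
1999: Friday
1998: Thursday
1997: Wednesday
1996: Monday (leap)
1995: Sunday
1994: Saturday
1993: Friday
1992: Wednesday (leap)
1991: Tuesday
1990: Monday
1989: Sunday
1988: Friday (leap)
1987: Thursday
1986: Wednesday
1985: Tuesday
1984: Sunday (leap)
1984 begins on a Sunday and is a leap year.

1984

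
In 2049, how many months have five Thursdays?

4

A month of length L has five Thursdays iff its first Thursday is on day ≤ L−28 (so day 1–3 in a 31-day month, 1–2 in a 30-day month, day 1 in a leap February).
Checking each month of 2049: Jan starts Fri (31d); Feb starts Mon (28d); Mar starts Mon (31d); Apr starts Thu (30d) ✓; May starts Sat (31d); Jun starts Tue (30d); Jul starts Thu (31d) ✓; Aug starts Sun (31d); Sep starts Wed (30d) ✓; Oct starts Fri (31d); Nov starts Mon (30d); Dec starts Wed (31d) ✓.
Five-Thursday months: April, July, September, December → 4.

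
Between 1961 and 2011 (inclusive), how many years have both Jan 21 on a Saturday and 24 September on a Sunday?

6

Check each year's weekday for Jan 21 and 24 September:
  1961: Sat/Sun ✓  1962: Sun/Mon  1963: Mon/Tue  1964: Tue/Thu  1965: Thu/Fri  1966: Fri/Sat  1967: Sat/Sun ✓  1968: Sun/Tue  1969: Tue/Wed  1970: Wed/Thu  1971: Thu/Fri  1972: Fri/Sun  1973: Sun/Mon  1974: Mon/Tue  …(23 more)…  1998: Wed/Thu  1999: Thu/Fri  2000: Fri/Sun  2001: Sun/Mon  2002: Mon/Tue  2003: Tue/Wed  2004: Wed/Fri  2005: Fri/Sat  2006: Sat/Sun ✓  2007: Sun/Mon  2008: Mon/Wed  2009: Wed/Thu  2010: Thu/Fri  2011: Fri/Sat
Both conditions hold in: 1961, 1967, 1978, 1989, 1995, 2006 — 6.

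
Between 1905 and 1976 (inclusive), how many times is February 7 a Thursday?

10

Track February 7's weekday year by year (advancing +1, or +2 across a Feb 29):
  1905: Tue  1906: Wed (+1)  1907: Thu (+1) ✓  1908: Fri (+1)  1909: Sun (+2)
  1910: Mon (+1)  1911: Tue (+1)  1912: Wed (+1)  1913: Fri (+2)  1914: Sat (+1)
  1915: Sun (+1)  1916: Mon (+1)  1917: Wed (+2)  1918: Thu (+1) ✓  … (44 more years) …
  1963: Thu (+1) ✓  1964: Fri (+1)  1965: Sun (+2)  1966: Mon (+1)  1967: Tue (+1)
  1968: Wed (+1)  1969: Fri (+2)  1970: Sat (+1)  1971: Sun (+1)  1972: Mon (+1)
  1973: Wed (+2)  1974: Thu (+1) ✓  1975: Fri (+1)  1976: Sat (+1)
Thursday years: 1907, 1918, 1924, 1929, 1935, 1946, 1952, 1957, 1963, 1974 — 10 in total.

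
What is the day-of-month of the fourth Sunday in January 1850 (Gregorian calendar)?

27

January 1, 1850 is a Tuesday, so the first Sunday is the 6th.
The fourth Sunday is 6 + 21 = 27.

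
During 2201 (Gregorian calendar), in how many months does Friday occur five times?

A month of length L has five Fridays iff its first Friday is on day ≤ L−28 (so day 1–3 in a 31-day month, 1–2 in a 30-day month, day 1 in a leap February).
Checking each month of 2201: Jan starts Thu (31d) ✓; Feb starts Sun (28d); Mar starts Sun (31d); Apr starts Wed (30d); May starts Fri (31d) ✓; Jun starts Mon (30d); Jul starts Wed (31d) ✓; Aug starts Sat (31d); Sep starts Tue (30d); Oct starts Thu (31d) ✓; Nov starts Sun (30d); Dec starts Tue (31d).
Five-Friday months: January, May, July, October → 4.

4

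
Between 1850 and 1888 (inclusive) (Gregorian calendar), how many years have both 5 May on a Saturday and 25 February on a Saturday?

Check each year's weekday for 5 May and 25 February:
  1850: Sun/Mon  1851: Mon/Tue  1852: Wed/Wed  1853: Thu/Fri  1854: Fri/Sat  1855: Sat/Sun  1856: Mon/Mon  1857: Tue/Wed  1858: Wed/Thu  1859: Thu/Fri  1860: Sat/Sat ✓  1861: Sun/Mon  1862: Mon/Tue  1863: Tue/Wed  …(11 more)…  1875: Wed/Thu  1876: Fri/Fri  1877: Sat/Sun  1878: Sun/Mon  1879: Mon/Tue  1880: Wed/Wed  1881: Thu/Fri  1882: Fri/Sat  1883: Sat/Sun  1884: Mon/Mon  1885: Tue/Wed  1886: Wed/Thu  1887: Thu/Fri  1888: Sat/Sat ✓
Both conditions hold in: 1860, 1888 — 2.

2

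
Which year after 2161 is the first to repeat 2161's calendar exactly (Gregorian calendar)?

2167

Two years share a calendar iff Jan 1 falls on the same weekday and both are leap or both are common. 2161: Jan 1 is Thursday, common year.
2162: Jan 1 Friday, common
2163: Jan 1 Saturday, common
2164: Jan 1 Sunday, leap
2165: Jan 1 Tuesday, common
2166: Jan 1 Wednesday, common
2167: Jan 1 Thursday, common
2167 matches on both conditions.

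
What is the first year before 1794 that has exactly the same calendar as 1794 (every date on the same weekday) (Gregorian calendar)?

Two years share a calendar iff Jan 1 falls on the same weekday and both are leap or both are common. 1794: Jan 1 is Wednesday, common year.
1793: Jan 1 Tuesday, common
1792: Jan 1 Sunday, leap
1791: Jan 1 Saturday, common
1790: Jan 1 Friday, common
1789: Jan 1 Thursday, common
1788: Jan 1 Tuesday, leap
1787: Jan 1 Monday, common
1786: Jan 1 Sunday, common
1785: Jan 1 Saturday, common
1784: Jan 1 Thursday, leap
1783: Jan 1 Wednesday, common
1783 matches on both conditions.

1783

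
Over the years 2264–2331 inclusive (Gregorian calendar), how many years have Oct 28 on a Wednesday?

Track Oct 28's weekday year by year (advancing +1, or +2 across a Feb 29):
  2264: Fri  2265: Sat (+1)  2266: Sun (+1)  2267: Mon (+1)  2268: Wed (+2) ✓
  2269: Thu (+1)  2270: Fri (+1)  2271: Sat (+1)  2272: Mon (+2)  2273: Tue (+1)
  2274: Wed (+1) ✓  2275: Thu (+1)  2276: Sat (+2)  2277: Sun (+1)  … (40 more years) …
  2318: Mon (+1)  2319: Tue (+1)  2320: Thu (+2)  2321: Fri (+1)  2322: Sat (+1)
  2323: Sun (+1)  2324: Tue (+2)  2325: Wed (+1) ✓  2326: Thu (+1)  2327: Fri (+1)
  2328: Sun (+2)  2329: Mon (+1)  2330: Tue (+1)  2331: Wed (+1) ✓
Wednesday years: 2268, 2274, 2285, 2291, 2296, 2303, 2308, 2314, 2325, 2331 — 10 in total.

10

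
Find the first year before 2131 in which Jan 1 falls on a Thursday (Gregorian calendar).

Jan 1 advances by 2 weekdays after a leap year and by 1 after a common year.
2131: Jan 1 is Monday.
2130: Sunday
2129: Saturday
2128: Thursday (leap)
2128 begins on a Thursday

2128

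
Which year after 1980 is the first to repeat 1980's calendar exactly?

2008

Two years share a calendar iff Jan 1 falls on the same weekday and both are leap or both are common. 1980: Jan 1 is Tuesday, leap year.
1981: Jan 1 Thursday, common
1982: Jan 1 Friday, common
1983: Jan 1 Saturday, common
1984: Jan 1 Sunday, leap
1985: Jan 1 Tuesday, common
1986: Jan 1 Wednesday, common
1987: Jan 1 Thursday, common
1988: Jan 1 Friday, leap
1989: Jan 1 Sunday, common
1990: Jan 1 Monday, common
1991: Jan 1 Tuesday, common
1992: Jan 1 Wednesday, leap
1993: Jan 1 Friday, common
1994: Jan 1 Saturday, common
1995: Jan 1 Sunday, common
1996: Jan 1 Monday, leap
1997: Jan 1 Wednesday, common
1998: Jan 1 Thursday, common
1999: Jan 1 Friday, common
2000: Jan 1 Saturday, leap
2001: Jan 1 Monday, common
2002: Jan 1 Tuesday, common
2003: Jan 1 Wednesday, common
2004: Jan 1 Thursday, leap
2005: Jan 1 Saturday, common
2006: Jan 1 Sunday, common
2007: Jan 1 Monday, common
2008: Jan 1 Tuesday, leap
2008 matches on both conditions.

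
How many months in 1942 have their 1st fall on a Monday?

1

Check the 1st of each month of 1942: Jan 1: Thu, Feb 1: Sun, Mar 1: Sun, Apr 1: Wed, May 1: Fri, Jun 1: Mon, Jul 1: Wed, Aug 1: Sat, Sep 1: Tue, Oct 1: Thu, Nov 1: Sun, Dec 1: Tue.
Monday occurs in June — 1 month.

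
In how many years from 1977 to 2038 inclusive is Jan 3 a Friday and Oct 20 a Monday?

Check each year's weekday for Jan 3 and Oct 20:
  1977: Mon/Thu  1978: Tue/Fri  1979: Wed/Sat  1980: Thu/Mon  1981: Sat/Tue  1982: Sun/Wed  1983: Mon/Thu  1984: Tue/Sat  1985: Thu/Sun  1986: Fri/Mon ✓  1987: Sat/Tue  1988: Sun/Thu  1989: Tue/Fri  1990: Wed/Sat  …(34 more)…  2025: Fri/Mon ✓  2026: Sat/Tue  2027: Sun/Wed  2028: Mon/Fri  2029: Wed/Sat  2030: Thu/Sun  2031: Fri/Mon ✓  2032: Sat/Wed  2033: Mon/Thu  2034: Tue/Fri  2035: Wed/Sat  2036: Thu/Mon  2037: Sat/Tue  2038: Sun/Wed
Both conditions hold in: 1986, 1997, 2003, 2014, 2025, 2031 — 6.

6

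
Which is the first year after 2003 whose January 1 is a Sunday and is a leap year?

Jan 1 advances by 2 weekdays after a leap year and by 1 after a common year.
2003: Jan 1 is Wednesday.
2004: Thursday (leap)
2005: Saturday
2006: Sunday
2007: Monday
2008: Tuesday (leap)
2009: Thursday
2010: Friday
2011: Saturday
2012: Sunday (leap)
2012 begins on a Sunday and is a leap year.

2012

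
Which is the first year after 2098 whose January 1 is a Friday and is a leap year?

2112

Jan 1 advances by 2 weekdays after a leap year and by 1 after a common year.
2098: Jan 1 is Wednesday.
2099: Thursday
2100: Friday
2101: Saturday
2102: Sunday
2103: Monday
2104: Tuesday (leap)
2105: Thursday
2106: Friday
2107: Saturday
2108: Sunday (leap)
2109: Tuesday
2110: Wednesday
2111: Thursday
2112: Friday (leap)
2112 begins on a Friday and is a leap year.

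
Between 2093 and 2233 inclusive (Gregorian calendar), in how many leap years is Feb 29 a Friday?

5

Leap years in 2093–2233: 33 of them.
Feb 29 weekday advances by 5 (mod 7) from one leap year to the next four years later (or differs when a century non-leap intervenes).
Leap-day weekdays: 2096:Wed 2104:Fri✓ 2108:Wed 2112:Mon 2116:Sat 2120:Thu 2124:Tue 2128:Sun 2132:Fri✓ 2136:Wed 2140:Mon 2144:Sat 2148:Thu …(7 more)… 2180:Tue 2184:Sun 2188:Fri✓ 2192:Wed 2196:Mon 2204:Wed 2208:Mon 2212:Sat 2216:Thu 2220:Tue 2224:Sun 2228:Fri✓ 2232:Wed
Friday: 2104, 2132, 2160, 2188, 2228 → 5.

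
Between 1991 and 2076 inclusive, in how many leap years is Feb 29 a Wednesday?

3

Leap years in 1991–2076: 22 of them.
Feb 29 weekday advances by 5 (mod 7) from one leap year to the next four years later (or differs when a century non-leap intervenes).
Leap-day weekdays: 1992:Sat 1996:Thu 2000:Tue 2004:Sun 2008:Fri 2012:Wed✓ 2016:Mon 2020:Sat 2024:Thu 2028:Tue 2032:Sun 2036:Fri 2040:Wed✓ 2044:Mon 2048:Sat 2052:Thu 2056:Tue 2060:Sun 2064:Fri 2068:Wed✓ 2072:Mon 2076:Sat
Wednesday: 2012, 2040, 2068 → 3.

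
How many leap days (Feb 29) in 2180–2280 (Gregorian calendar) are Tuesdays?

Leap years in 2180–2280: 25 of them.
Feb 29 weekday advances by 5 (mod 7) from one leap year to the next four years later (or differs when a century non-leap intervenes).
Leap-day weekdays: 2180:Tue✓ 2184:Sun 2188:Fri 2192:Wed 2196:Mon 2204:Wed 2208:Mon 2212:Sat 2216:Thu 2220:Tue✓ 2224:Sun 2228:Fri 2232:Wed 2236:Mon 2240:Sat 2244:Thu 2248:Tue✓ 2252:Sun 2256:Fri 2260:Wed 2264:Mon 2268:Sat 2272:Thu 2276:Tue✓ 2280:Sun
Tuesday: 2180, 2220, 2248, 2276 → 4.

4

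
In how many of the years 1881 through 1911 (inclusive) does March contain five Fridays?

14

March has 31 days; it has five Fridays when Friday falls among the first (month-length − 28) days — i.e. when March 1 is one of Friday/Thursday/Wednesday.
March 1 by year: 1881:Tue 1882:Wed✓ 1883:Thu✓ 1884:Sat 1885:Sun 1886:Mon 1887:Tue 1888:Thu✓ 1889:Fri✓ 1890:Sat 1891:Sun 1892:Tue 1893:Wed✓ 1894:Thu✓ 1895:Fri✓ 1896:Sun 1897:Mon 1898:Tue 1899:Wed✓ 1900:Thu✓ 1901:Fri✓ 1902:Sat 1903:Sun 1904:Tue 1905:Wed✓ 1906:Thu✓ 1907:Fri✓ 1908:Sun 1909:Mon 1910:Tue 1911:Wed✓
Years with five Fridays: 1882, 1883, 1888, 1889, 1893, 1894, 1895, 1899, 1900, 1901, 1905, 1906, 1907, 1911 → 14.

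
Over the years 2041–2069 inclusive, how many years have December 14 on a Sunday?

4

Track December 14's weekday year by year (advancing +1, or +2 across a Feb 29):
  2041: Sat  2042: Sun (+1) ✓  2043: Mon (+1)  2044: Wed (+2)  2045: Thu (+1)
  2046: Fri (+1)  2047: Sat (+1)  2048: Mon (+2)  2049: Tue (+1)  2050: Wed (+1)
  2051: Thu (+1)  2052: Sat (+2)  2053: Sun (+1) ✓  2054: Mon (+1)  2055: Tue (+1)
  2056: Thu (+2)  2057: Fri (+1)  2058: Sat (+1)  2059: Sun (+1) ✓  2060: Tue (+2)
  2061: Wed (+1)  2062: Thu (+1)  2063: Fri (+1)  2064: Sun (+2) ✓  2065: Mon (+1)
  2066: Tue (+1)  2067: Wed (+1)  2068: Fri (+2)  2069: Sat (+1)
Sunday years: 2042, 2053, 2059, 2064 — 4 in total.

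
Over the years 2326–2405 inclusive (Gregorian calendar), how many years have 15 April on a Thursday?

Track 15 April's weekday year by year (advancing +1, or +2 across a Feb 29):
  2326: Thu ✓  2327: Fri (+1)  2328: Sun (+2)  2329: Mon (+1)  2330: Tue (+1)
  2331: Wed (+1)  2332: Fri (+2)  2333: Sat (+1)  2334: Sun (+1)  2335: Mon (+1)
  2336: Wed (+2)  2337: Thu (+1) ✓  2338: Fri (+1)  2339: Sat (+1)  … (52 more years) …
  2392: Wed (+2)  2393: Thu (+1) ✓  2394: Fri (+1)  2395: Sat (+1)  2396: Mon (+2)
  2397: Tue (+1)  2398: Wed (+1)  2399: Thu (+1) ✓  2400: Sat (+2)  2401: Sun (+1)
  2402: Mon (+1)  2403: Tue (+1)  2404: Thu (+2) ✓  2405: Fri (+1)
Thursday years: 2326, 2337, 2343, 2348, 2354, 2365, 2371, 2376, 2382, 2393, 2399, 2404 — 12 in total.

12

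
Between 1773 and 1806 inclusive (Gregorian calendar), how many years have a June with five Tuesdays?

9

June has 30 days; it has five Tuesdays when Tuesday falls among the first (month-length − 28) days — i.e. when June 1 is one of Tuesday/Monday.
June 1 by year: 1773:Tue✓ 1774:Wed 1775:Thu 1776:Sat 1777:Sun 1778:Mon✓ 1779:Tue✓ 1780:Thu 1781:Fri 1782:Sat 1783:Sun 1784:Tue✓ 1785:Wed 1786:Thu 1787:Fri …(4 more)… 1792:Fri 1793:Sat 1794:Sun 1795:Mon✓ 1796:Wed 1797:Thu 1798:Fri 1799:Sat 1800:Sun 1801:Mon✓ 1802:Tue✓ 1803:Wed 1804:Fri 1805:Sat 1806:Sun
Years with five Tuesdays: 1773, 1778, 1779, 1784, 1789, 1790, 1795, 1801, 1802 → 9.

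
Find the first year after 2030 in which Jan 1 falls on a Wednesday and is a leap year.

Jan 1 advances by 2 weekdays after a leap year and by 1 after a common year.
2030: Jan 1 is Tuesday.
2031: Wednesday
2032: Thursday (leap)
2033: Saturday
2034: Sunday
2035: Monday
2036: Tuesday (leap)
2037: Thursday
2038: Friday
2039: Saturday
2040: Sunday (leap)
2041: Tuesday
2042: Wednesday
2043: Thursday
2044: Friday (leap)
2045: Sunday
2046: Monday
2047: Tuesday
2048: Wednesday (leap)
2048 begins on a Wednesday and is a leap year.

2048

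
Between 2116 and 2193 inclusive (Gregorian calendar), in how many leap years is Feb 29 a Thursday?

Leap years in 2116–2193: 20 of them.
Feb 29 weekday advances by 5 (mod 7) from one leap year to the next four years later (or differs when a century non-leap intervenes).
Leap-day weekdays: 2116:Sat 2120:Thu✓ 2124:Tue 2128:Sun 2132:Fri 2136:Wed 2140:Mon 2144:Sat 2148:Thu✓ 2152:Tue 2156:Sun 2160:Fri 2164:Wed 2168:Mon 2172:Sat 2176:Thu✓ 2180:Tue 2184:Sun 2188:Fri 2192:Wed
Thursday: 2120, 2148, 2176 → 3.

3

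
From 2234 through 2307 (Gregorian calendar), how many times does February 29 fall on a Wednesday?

2

Leap years in 2234–2307: 17 of them.
Feb 29 weekday advances by 5 (mod 7) from one leap year to the next four years later (or differs when a century non-leap intervenes).
Leap-day weekdays: 2236:Mon 2240:Sat 2244:Thu 2248:Tue 2252:Sun 2256:Fri 2260:Wed✓ 2264:Mon 2268:Sat 2272:Thu 2276:Tue 2280:Sun 2284:Fri 2288:Wed✓ 2292:Mon 2296:Sat 2304:Mon
Wednesday: 2260, 2288 → 2.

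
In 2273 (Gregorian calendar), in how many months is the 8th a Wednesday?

Check the 8th of each month of 2273: Jan 8: Wed, Feb 8: Sat, Mar 8: Sat, Apr 8: Tue, May 8: Thu, Jun 8: Sun, Jul 8: Tue, Aug 8: Fri, Sep 8: Mon, Oct 8: Wed, Nov 8: Sat, Dec 8: Mon.
Wednesday occurs in January, October — 2 months.

2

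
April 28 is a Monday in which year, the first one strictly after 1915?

From one year to the next, a fixed date's weekday advances by 1, or by 2 when a Feb 29 lies between the two dates.
1915: April 28 is Wednesday.
1916: Friday (+2)
1917: Saturday (+1)
1918: Sunday (+1)
1919: Monday (+1)
April 28 falls on a Monday in 1919.

1919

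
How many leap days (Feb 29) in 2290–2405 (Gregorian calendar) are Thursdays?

Leap years in 2290–2405: 28 of them.
Feb 29 weekday advances by 5 (mod 7) from one leap year to the next four years later (or differs when a century non-leap intervenes).
Leap-day weekdays: 2292:Mon 2296:Sat 2304:Mon 2308:Sat 2312:Thu✓ 2316:Tue 2320:Sun 2324:Fri 2328:Wed 2332:Mon 2336:Sat 2340:Thu✓ 2344:Tue 2348:Sun 2352:Fri 2356:Wed 2360:Mon 2364:Sat 2368:Thu✓ 2372:Tue 2376:Sun 2380:Fri 2384:Wed 2388:Mon 2392:Sat 2396:Thu✓ 2400:Tue 2404:Sun
Thursday: 2312, 2340, 2368, 2396 → 4.

4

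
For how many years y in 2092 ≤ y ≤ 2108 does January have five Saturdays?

January has 31 days; it has five Saturdays when Saturday falls among the first (month-length − 28) days — i.e. when January 1 is one of Saturday/Friday/Thursday.
January 1 by year: 2092:Tue 2093:Thu✓ 2094:Fri✓ 2095:Sat✓ 2096:Sun 2097:Tue 2098:Wed 2099:Thu✓ 2100:Fri✓ 2101:Sat✓ 2102:Sun 2103:Mon 2104:Tue 2105:Thu✓ 2106:Fri✓ 2107:Sat✓ 2108:Sun
Years with five Saturdays: 2093, 2094, 2095, 2099, 2100, 2101, 2105, 2106, 2107 → 9.

9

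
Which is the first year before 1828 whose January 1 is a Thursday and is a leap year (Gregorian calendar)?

Jan 1 advances by 2 weekdays after a leap year and by 1 after a common year.
1828: Jan 1 is Tuesday (leap).
1827: Monday
1826: Sunday
1825: Saturday
1824: Thursday (leap)
1824 begins on a Thursday and is a leap year.

1824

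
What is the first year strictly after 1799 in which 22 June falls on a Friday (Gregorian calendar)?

1804

From one year to the next, a fixed date's weekday advances by 1, or by 2 when a Feb 29 lies between the two dates.
1799: June 22 is Saturday.
1800: Sunday (+1)
1801: Monday (+1)
1802: Tuesday (+1)
1803: Wednesday (+1)
1804: Friday (+2)
22 June falls on a Friday in 1804.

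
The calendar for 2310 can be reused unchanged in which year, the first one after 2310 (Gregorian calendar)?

2321

Two years share a calendar iff Jan 1 falls on the same weekday and both are leap or both are common. 2310: Jan 1 is Saturday, common year.
2311: Jan 1 Sunday, common
2312: Jan 1 Monday, leap
2313: Jan 1 Wednesday, common
2314: Jan 1 Thursday, common
2315: Jan 1 Friday, common
2316: Jan 1 Saturday, leap
2317: Jan 1 Monday, common
2318: Jan 1 Tuesday, common
2319: Jan 1 Wednesday, common
2320: Jan 1 Thursday, leap
2321: Jan 1 Saturday, common
2321 matches on both conditions.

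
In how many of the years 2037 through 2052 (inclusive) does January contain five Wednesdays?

January has 31 days; it has five Wednesdays when Wednesday falls among the first (month-length − 28) days — i.e. when January 1 is one of Wednesday/Tuesday/Monday.
January 1 by year: 2037:Thu 2038:Fri 2039:Sat 2040:Sun 2041:Tue✓ 2042:Wed✓ 2043:Thu 2044:Fri 2045:Sun 2046:Mon✓ 2047:Tue✓ 2048:Wed✓ 2049:Fri 2050:Sat 2051:Sun 2052:Mon✓
Years with five Wednesdays: 2041, 2042, 2046, 2047, 2048, 2052 → 6.

6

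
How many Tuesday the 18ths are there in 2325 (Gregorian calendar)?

Check the 18th of each month of 2325: Jan 18: Sun, Feb 18: Wed, Mar 18: Wed, Apr 18: Sat, May 18: Mon, Jun 18: Thu, Jul 18: Sat, Aug 18: Tue, Sep 18: Fri, Oct 18: Sun, Nov 18: Wed, Dec 18: Fri.
Tuesday occurs in August — 1 month.

1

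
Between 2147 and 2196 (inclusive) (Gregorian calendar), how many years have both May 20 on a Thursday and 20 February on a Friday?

Check each year's weekday for May 20 and 20 February:
  2147: Sat/Mon  2148: Mon/Tue  2149: Tue/Thu  2150: Wed/Fri  2151: Thu/Sat  2152: Sat/Sun  2153: Sun/Tue  2154: Mon/Wed  2155: Tue/Thu  2156: Thu/Fri ✓  2157: Fri/Sun  2158: Sat/Mon  2159: Sun/Tue  2160: Tue/Wed  …(22 more)…  2183: Tue/Thu  2184: Thu/Fri ✓  2185: Fri/Sun  2186: Sat/Mon  2187: Sun/Tue  2188: Tue/Wed  2189: Wed/Fri  2190: Thu/Sat  2191: Fri/Sun  2192: Sun/Mon  2193: Mon/Wed  2194: Tue/Thu  2195: Wed/Fri  2196: Fri/Sat
Both conditions hold in: 2156, 2184 — 2.

2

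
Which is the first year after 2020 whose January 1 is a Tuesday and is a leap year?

Jan 1 advances by 2 weekdays after a leap year and by 1 after a common year.
2020: Jan 1 is Wednesday (leap).
2021: Friday
2022: Saturday
2023: Sunday
2024: Monday (leap)
2025: Wednesday
2026: Thursday
2027: Friday
2028: Saturday (leap)
2029: Monday
2030: Tuesday
2031: Wednesday
2032: Thursday (leap)
2033: Saturday
2034: Sunday
2035: Monday
2036: Tuesday (leap)
2036 begins on a Tuesday and is a leap year.

2036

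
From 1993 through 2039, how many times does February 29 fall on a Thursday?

2

Leap years in 1993–2039: 11 of them.
Feb 29 weekday advances by 5 (mod 7) from one leap year to the next four years later (or differs when a century non-leap intervenes).
Leap-day weekdays: 1996:Thu✓ 2000:Tue 2004:Sun 2008:Fri 2012:Wed 2016:Mon 2020:Sat 2024:Thu✓ 2028:Tue 2032:Sun 2036:Fri
Thursday: 1996, 2024 → 2.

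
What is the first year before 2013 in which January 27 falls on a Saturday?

2007

From one year to the next, a fixed date's weekday advances by 1, or by 2 when a Feb 29 lies between the two dates.
2013: January 27 is Sunday.
2012: Friday (−2)
2011: Thursday (−1)
2010: Wednesday (−1)
2009: Tuesday (−1)
2008: Sunday (−2)
2007: Saturday (−1)
January 27 falls on a Saturday in 2007.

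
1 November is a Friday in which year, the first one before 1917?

From one year to the next, a fixed date's weekday advances by 1, or by 2 when a Feb 29 lies between the two dates.
1917: November 1 is Thursday.
1916: Wednesday (−1)
1915: Monday (−2)
1914: Sunday (−1)
1913: Saturday (−1)
1912: Friday (−1)
1 November falls on a Friday in 1912.

1912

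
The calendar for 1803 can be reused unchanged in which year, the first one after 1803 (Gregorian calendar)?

Two years share a calendar iff Jan 1 falls on the same weekday and both are leap or both are common. 1803: Jan 1 is Saturday, common year.
1804: Jan 1 Sunday, leap
1805: Jan 1 Tuesday, common
1806: Jan 1 Wednesday, common
1807: Jan 1 Thursday, common
1808: Jan 1 Friday, leap
1809: Jan 1 Sunday, common
1810: Jan 1 Monday, common
1811: Jan 1 Tuesday, common
1812: Jan 1 Wednesday, leap
1813: Jan 1 Friday, common
1814: Jan 1 Saturday, common
1814 matches on both conditions.

1814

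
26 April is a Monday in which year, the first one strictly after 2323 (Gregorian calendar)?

From one year to the next, a fixed date's weekday advances by 1, or by 2 when a Feb 29 lies between the two dates.
2323: April 26 is Thursday.
2324: Saturday (+2)
2325: Sunday (+1)
2326: Monday (+1)
26 April falls on a Monday in 2326.

2326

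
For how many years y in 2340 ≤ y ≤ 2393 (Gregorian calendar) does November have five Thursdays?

November has 30 days; it has five Thursdays when Thursday falls among the first (month-length − 28) days — i.e. when November 1 is one of Thursday/Wednesday.
November 1 by year: 2340:Fri 2341:Sat 2342:Sun 2343:Mon 2344:Wed✓ 2345:Thu✓ 2346:Fri 2347:Sat 2348:Mon 2349:Tue 2350:Wed✓ 2351:Thu✓ 2352:Sat 2353:Sun 2354:Mon …(24 more)… 2379:Thu✓ 2380:Sat 2381:Sun 2382:Mon 2383:Tue 2384:Thu✓ 2385:Fri 2386:Sat 2387:Sun 2388:Tue 2389:Wed✓ 2390:Thu✓ 2391:Fri 2392:Sun 2393:Mon
Years with five Thursdays: 2344, 2345, 2350, 2351, 2356, 2361, 2362, 2367, 2372, 2373, 2378, 2379, 2384, 2389, 2390 → 15.

15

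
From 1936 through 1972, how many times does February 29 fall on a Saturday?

Leap years in 1936–1972: 10 of them.
Feb 29 weekday advances by 5 (mod 7) from one leap year to the next four years later (or differs when a century non-leap intervenes).
Leap-day weekdays: 1936:Sat✓ 1940:Thu 1944:Tue 1948:Sun 1952:Fri 1956:Wed 1960:Mon 1964:Sat✓ 1968:Thu 1972:Tue
Saturday: 1936, 1964 → 2.

2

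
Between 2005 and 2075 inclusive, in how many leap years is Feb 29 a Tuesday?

Leap years in 2005–2075: 17 of them.
Feb 29 weekday advances by 5 (mod 7) from one leap year to the next four years later (or differs when a century non-leap intervenes).
Leap-day weekdays: 2008:Fri 2012:Wed 2016:Mon 2020:Sat 2024:Thu 2028:Tue✓ 2032:Sun 2036:Fri 2040:Wed 2044:Mon 2048:Sat 2052:Thu 2056:Tue✓ 2060:Sun 2064:Fri 2068:Wed 2072:Mon
Tuesday: 2028, 2056 → 2.

2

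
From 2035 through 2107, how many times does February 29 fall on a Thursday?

2

Leap years in 2035–2107: 17 of them.
Feb 29 weekday advances by 5 (mod 7) from one leap year to the next four years later (or differs when a century non-leap intervenes).
Leap-day weekdays: 2036:Fri 2040:Wed 2044:Mon 2048:Sat 2052:Thu✓ 2056:Tue 2060:Sun 2064:Fri 2068:Wed 2072:Mon 2076:Sat 2080:Thu✓ 2084:Tue 2088:Sun 2092:Fri 2096:Wed 2104:Fri
Thursday: 2052, 2080 → 2.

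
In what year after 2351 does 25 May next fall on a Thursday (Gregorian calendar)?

From one year to the next, a fixed date's weekday advances by 1, or by 2 when a Feb 29 lies between the two dates.
2351: May 25 is Friday.
2352: Sunday (+2)
2353: Monday (+1)
2354: Tuesday (+1)
2355: Wednesday (+1)
2356: Friday (+2)
2357: Saturday (+1)
2358: Sunday (+1)
2359: Monday (+1)
2360: Wednesday (+2)
2361: Thursday (+1)
25 May falls on a Thursday in 2361.

2361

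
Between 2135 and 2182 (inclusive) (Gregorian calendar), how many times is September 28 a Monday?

7

Track September 28's weekday year by year (advancing +1, or +2 across a Feb 29):
  2135: Wed  2136: Fri (+2)  2137: Sat (+1)  2138: Sun (+1)  2139: Mon (+1) ✓
  2140: Wed (+2)  2141: Thu (+1)  2142: Fri (+1)  2143: Sat (+1)  2144: Mon (+2) ✓
  2145: Tue (+1)  2146: Wed (+1)  2147: Thu (+1)  2148: Sat (+2)  … (20 more years) …
  2169: Thu (+1)  2170: Fri (+1)  2171: Sat (+1)  2172: Mon (+2) ✓  2173: Tue (+1)
  2174: Wed (+1)  2175: Thu (+1)  2176: Sat (+2)  2177: Sun (+1)  2178: Mon (+1) ✓
  2179: Tue (+1)  2180: Thu (+2)  2181: Fri (+1)  2182: Sat (+1)
Monday years: 2139, 2144, 2150, 2161, 2167, 2172, 2178 — 7 in total.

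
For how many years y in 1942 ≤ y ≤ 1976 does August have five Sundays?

August has 31 days; it has five Sundays when Sunday falls among the first (month-length − 28) days — i.e. when August 1 is one of Sunday/Saturday/Friday.
August 1 by year: 1942:Sat✓ 1943:Sun✓ 1944:Tue 1945:Wed 1946:Thu 1947:Fri✓ 1948:Sun✓ 1949:Mon 1950:Tue 1951:Wed 1952:Fri✓ 1953:Sat✓ 1954:Sun✓ 1955:Mon 1956:Wed …(5 more)… 1962:Wed 1963:Thu 1964:Sat✓ 1965:Sun✓ 1966:Mon 1967:Tue 1968:Thu 1969:Fri✓ 1970:Sat✓ 1971:Sun✓ 1972:Tue 1973:Wed 1974:Thu 1975:Fri✓ 1976:Sun✓
Years with five Sundays: 1942, 1943, 1947, 1948, 1952, 1953, 1954, 1958, 1959, 1964, 1965, 1969, 1970, 1971, 1975, 1976 → 16.

16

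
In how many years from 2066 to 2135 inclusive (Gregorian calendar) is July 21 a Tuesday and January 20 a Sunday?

0

Check each year's weekday for July 21 and January 20:
  2066: Wed/Wed  2067: Thu/Thu  2068: Sat/Fri  2069: Sun/Sun  2070: Mon/Mon  2071: Tue/Tue  2072: Thu/Wed  2073: Fri/Fri  2074: Sat/Sat  2075: Sun/Sun  2076: Tue/Mon  2077: Wed/Wed  2078: Thu/Thu  2079: Fri/Fri  …(42 more)…  2122: Tue/Tue  2123: Wed/Wed  2124: Fri/Thu  2125: Sat/Sat  2126: Sun/Sun  2127: Mon/Mon  2128: Wed/Tue  2129: Thu/Thu  2130: Fri/Fri  2131: Sat/Sat  2132: Mon/Sun  2133: Tue/Tue  2134: Wed/Wed  2135: Thu/Thu
Both conditions hold in: no year — 0.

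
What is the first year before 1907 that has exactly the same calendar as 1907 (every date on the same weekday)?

Two years share a calendar iff Jan 1 falls on the same weekday and both are leap or both are common. 1907: Jan 1 is Tuesday, common year.
1906: Jan 1 Monday, common
1905: Jan 1 Sunday, common
1904: Jan 1 Friday, leap
1903: Jan 1 Thursday, common
1902: Jan 1 Wednesday, common
1901: Jan 1 Tuesday, common
1901 matches on both conditions.

1901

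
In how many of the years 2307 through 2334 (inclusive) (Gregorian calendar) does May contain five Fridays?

May has 31 days; it has five Fridays when Friday falls among the first (month-length − 28) days — i.e. when May 1 is one of Friday/Thursday/Wednesday.
May 1 by year: 2307:Wed✓ 2308:Fri✓ 2309:Sat 2310:Sun 2311:Mon 2312:Wed✓ 2313:Thu✓ 2314:Fri✓ 2315:Sat 2316:Mon 2317:Tue 2318:Wed✓ 2319:Thu✓ 2320:Sat 2321:Sun 2322:Mon 2323:Tue 2324:Thu✓ 2325:Fri✓ 2326:Sat 2327:Sun 2328:Tue 2329:Wed✓ 2330:Thu✓ 2331:Fri✓ 2332:Sun 2333:Mon 2334:Tue
Years with five Fridays: 2307, 2308, 2312, 2313, 2314, 2318, 2319, 2324, 2325, 2329, 2330, 2331 → 12.

12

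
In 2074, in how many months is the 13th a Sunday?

1

Check the 13th of each month of 2074: Jan 13: Sat, Feb 13: Tue, Mar 13: Tue, Apr 13: Fri, May 13: Sun, Jun 13: Wed, Jul 13: Fri, Aug 13: Mon, Sep 13: Thu, Oct 13: Sat, Nov 13: Tue, Dec 13: Thu.
Sunday occurs in May — 1 month.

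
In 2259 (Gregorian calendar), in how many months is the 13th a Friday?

1

Check the 13th of each month of 2259: Jan 13: Thu, Feb 13: Sun, Mar 13: Sun, Apr 13: Wed, May 13: Fri, Jun 13: Mon, Jul 13: Wed, Aug 13: Sat, Sep 13: Tue, Oct 13: Thu, Nov 13: Sun, Dec 13: Tue.
Friday occurs in May — 1 month.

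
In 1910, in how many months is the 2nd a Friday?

2

Check the 2nd of each month of 1910: Jan 2: Sun, Feb 2: Wed, Mar 2: Wed, Apr 2: Sat, May 2: Mon, Jun 2: Thu, Jul 2: Sat, Aug 2: Tue, Sep 2: Fri, Oct 2: Sun, Nov 2: Wed, Dec 2: Fri.
Friday occurs in September, December — 2 months.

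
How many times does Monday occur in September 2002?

September 2002 has 30 days and begins on Sunday.
The first Monday is September 2.
Mondays fall on 2, 9, 16, 23, 30 — that's 5.

5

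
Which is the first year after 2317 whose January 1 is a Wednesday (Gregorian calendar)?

Jan 1 advances by 2 weekdays after a leap year and by 1 after a common year.
2317: Jan 1 is Monday.
2318: Tuesday
2319: Wednesday
2319 begins on a Wednesday

2319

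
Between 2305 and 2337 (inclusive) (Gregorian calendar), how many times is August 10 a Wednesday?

4

Track August 10's weekday year by year (advancing +1, or +2 across a Feb 29):
  2305: Thu  2306: Fri (+1)  2307: Sat (+1)  2308: Mon (+2)  2309: Tue (+1)
  2310: Wed (+1) ✓  2311: Thu (+1)  2312: Sat (+2)  2313: Sun (+1)  2314: Mon (+1)
  2315: Tue (+1)  2316: Thu (+2)  2317: Fri (+1)  2318: Sat (+1)  … (5 more years) …
  2324: Sun (+2)  2325: Mon (+1)  2326: Tue (+1)  2327: Wed (+1) ✓  2328: Fri (+2)
  2329: Sat (+1)  2330: Sun (+1)  2331: Mon (+1)  2332: Wed (+2) ✓  2333: Thu (+1)
  2334: Fri (+1)  2335: Sat (+1)  2336: Mon (+2)  2337: Tue (+1)
Wednesday years: 2310, 2321, 2327, 2332 — 4 in total.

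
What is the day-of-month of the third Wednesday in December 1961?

December 1, 1961 is a Friday, so the first Wednesday is the 6th.
The third Wednesday is 6 + 14 = 20.

20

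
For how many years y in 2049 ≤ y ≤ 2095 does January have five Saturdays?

January has 31 days; it has five Saturdays when Saturday falls among the first (month-length − 28) days — i.e. when January 1 is one of Saturday/Friday/Thursday.
January 1 by year: 2049:Fri✓ 2050:Sat✓ 2051:Sun 2052:Mon 2053:Wed 2054:Thu✓ 2055:Fri✓ 2056:Sat✓ 2057:Mon 2058:Tue 2059:Wed 2060:Thu✓ 2061:Sat✓ 2062:Sun 2063:Mon …(17 more)… 2081:Wed 2082:Thu✓ 2083:Fri✓ 2084:Sat✓ 2085:Mon 2086:Tue 2087:Wed 2088:Thu✓ 2089:Sat✓ 2090:Sun 2091:Mon 2092:Tue 2093:Thu✓ 2094:Fri✓ 2095:Sat✓
Years with five Saturdays: 2049, 2050, 2054, 2055, 2056, 2060, 2061, 2065, 2066, 2067, 2071, 2072, 2077, 2078, 2082, 2083, 2084, 2088, 2089, 2093, 2094, 2095 → 22.

22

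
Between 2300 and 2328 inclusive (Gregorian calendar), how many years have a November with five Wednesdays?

November has 30 days; it has five Wednesdays when Wednesday falls among the first (month-length − 28) days — i.e. when November 1 is one of Wednesday/Tuesday.
November 1 by year: 2300:Thu 2301:Fri 2302:Sat 2303:Sun 2304:Tue✓ 2305:Wed✓ 2306:Thu 2307:Fri 2308:Sun 2309:Mon 2310:Tue✓ 2311:Wed✓ 2312:Fri 2313:Sat 2314:Sun 2315:Mon 2316:Wed✓ 2317:Thu 2318:Fri 2319:Sat 2320:Mon 2321:Tue✓ 2322:Wed✓ 2323:Thu 2324:Sat 2325:Sun 2326:Mon 2327:Tue✓ 2328:Thu
Years with five Wednesdays: 2304, 2305, 2310, 2311, 2316, 2321, 2322, 2327 → 8.

8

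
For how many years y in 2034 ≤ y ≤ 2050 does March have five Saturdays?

7

March has 31 days; it has five Saturdays when Saturday falls among the first (month-length − 28) days — i.e. when March 1 is one of Saturday/Friday/Thursday.
March 1 by year: 2034:Wed 2035:Thu✓ 2036:Sat✓ 2037:Sun 2038:Mon 2039:Tue 2040:Thu✓ 2041:Fri✓ 2042:Sat✓ 2043:Sun 2044:Tue 2045:Wed 2046:Thu✓ 2047:Fri✓ 2048:Sun 2049:Mon 2050:Tue
Years with five Saturdays: 2035, 2036, 2040, 2041, 2042, 2046, 2047 → 7.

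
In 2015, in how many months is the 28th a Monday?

2

Check the 28th of each month of 2015: Jan 28: Wed, Feb 28: Sat, Mar 28: Sat, Apr 28: Tue, May 28: Thu, Jun 28: Sun, Jul 28: Tue, Aug 28: Fri, Sep 28: Mon, Oct 28: Wed, Nov 28: Sat, Dec 28: Mon.
Monday occurs in September, December — 2 months.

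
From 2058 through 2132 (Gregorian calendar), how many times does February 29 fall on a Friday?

Leap years in 2058–2132: 18 of them.
Feb 29 weekday advances by 5 (mod 7) from one leap year to the next four years later (or differs when a century non-leap intervenes).
Leap-day weekdays: 2060:Sun 2064:Fri✓ 2068:Wed 2072:Mon 2076:Sat 2080:Thu 2084:Tue 2088:Sun 2092:Fri✓ 2096:Wed 2104:Fri✓ 2108:Wed 2112:Mon 2116:Sat 2120:Thu 2124:Tue 2128:Sun 2132:Fri✓
Friday: 2064, 2092, 2104, 2132 → 4.

4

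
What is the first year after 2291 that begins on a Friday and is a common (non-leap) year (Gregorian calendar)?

2297

Jan 1 advances by 2 weekdays after a leap year and by 1 after a common year.
2291: Jan 1 is Thursday.
2292: Friday (leap)
2293: Sunday
2294: Monday
2295: Tuesday
2296: Wednesday (leap)
2297: Friday
2297 begins on a Friday and is a common year.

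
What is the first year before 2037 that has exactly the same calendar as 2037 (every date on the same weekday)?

2026

Two years share a calendar iff Jan 1 falls on the same weekday and both are leap or both are common. 2037: Jan 1 is Thursday, common year.
2036: Jan 1 Tuesday, leap
2035: Jan 1 Monday, common
2034: Jan 1 Sunday, common
2033: Jan 1 Saturday, common
2032: Jan 1 Thursday, leap
2031: Jan 1 Wednesday, common
2030: Jan 1 Tuesday, common
2029: Jan 1 Monday, common
2028: Jan 1 Saturday, leap
2027: Jan 1 Friday, common
2026: Jan 1 Thursday, common
2026 matches on both conditions.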